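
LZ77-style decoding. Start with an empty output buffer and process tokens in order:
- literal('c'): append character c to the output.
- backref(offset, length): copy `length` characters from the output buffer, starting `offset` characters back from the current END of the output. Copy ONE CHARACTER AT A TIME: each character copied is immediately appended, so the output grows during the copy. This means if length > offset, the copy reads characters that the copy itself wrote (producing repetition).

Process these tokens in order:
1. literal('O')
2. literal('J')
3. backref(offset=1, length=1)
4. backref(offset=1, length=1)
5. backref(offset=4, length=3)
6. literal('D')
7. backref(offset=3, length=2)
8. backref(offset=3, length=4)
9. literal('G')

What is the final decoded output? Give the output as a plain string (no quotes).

Answer: OJJJOJJDJJDJJDG

Derivation:
Token 1: literal('O'). Output: "O"
Token 2: literal('J'). Output: "OJ"
Token 3: backref(off=1, len=1). Copied 'J' from pos 1. Output: "OJJ"
Token 4: backref(off=1, len=1). Copied 'J' from pos 2. Output: "OJJJ"
Token 5: backref(off=4, len=3). Copied 'OJJ' from pos 0. Output: "OJJJOJJ"
Token 6: literal('D'). Output: "OJJJOJJD"
Token 7: backref(off=3, len=2). Copied 'JJ' from pos 5. Output: "OJJJOJJDJJ"
Token 8: backref(off=3, len=4) (overlapping!). Copied 'DJJD' from pos 7. Output: "OJJJOJJDJJDJJD"
Token 9: literal('G'). Output: "OJJJOJJDJJDJJDG"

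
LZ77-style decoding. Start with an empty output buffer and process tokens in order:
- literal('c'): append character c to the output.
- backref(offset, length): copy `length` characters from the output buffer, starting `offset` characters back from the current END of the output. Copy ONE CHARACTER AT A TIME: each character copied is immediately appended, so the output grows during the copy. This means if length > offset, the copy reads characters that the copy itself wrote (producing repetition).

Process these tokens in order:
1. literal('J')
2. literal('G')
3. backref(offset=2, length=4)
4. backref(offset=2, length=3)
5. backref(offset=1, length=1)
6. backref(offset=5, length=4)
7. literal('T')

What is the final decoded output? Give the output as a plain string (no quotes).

Token 1: literal('J'). Output: "J"
Token 2: literal('G'). Output: "JG"
Token 3: backref(off=2, len=4) (overlapping!). Copied 'JGJG' from pos 0. Output: "JGJGJG"
Token 4: backref(off=2, len=3) (overlapping!). Copied 'JGJ' from pos 4. Output: "JGJGJGJGJ"
Token 5: backref(off=1, len=1). Copied 'J' from pos 8. Output: "JGJGJGJGJJ"
Token 6: backref(off=5, len=4). Copied 'GJGJ' from pos 5. Output: "JGJGJGJGJJGJGJ"
Token 7: literal('T'). Output: "JGJGJGJGJJGJGJT"

Answer: JGJGJGJGJJGJGJT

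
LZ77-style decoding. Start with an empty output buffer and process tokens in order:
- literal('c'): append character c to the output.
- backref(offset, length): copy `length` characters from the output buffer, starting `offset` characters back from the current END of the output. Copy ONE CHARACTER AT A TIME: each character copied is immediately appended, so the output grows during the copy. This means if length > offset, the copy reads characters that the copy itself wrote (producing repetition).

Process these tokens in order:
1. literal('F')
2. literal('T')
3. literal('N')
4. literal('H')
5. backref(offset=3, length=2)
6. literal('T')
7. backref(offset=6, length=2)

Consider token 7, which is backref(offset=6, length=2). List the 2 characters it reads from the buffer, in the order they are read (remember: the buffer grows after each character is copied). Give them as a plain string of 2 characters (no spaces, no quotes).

Token 1: literal('F'). Output: "F"
Token 2: literal('T'). Output: "FT"
Token 3: literal('N'). Output: "FTN"
Token 4: literal('H'). Output: "FTNH"
Token 5: backref(off=3, len=2). Copied 'TN' from pos 1. Output: "FTNHTN"
Token 6: literal('T'). Output: "FTNHTNT"
Token 7: backref(off=6, len=2). Buffer before: "FTNHTNT" (len 7)
  byte 1: read out[1]='T', append. Buffer now: "FTNHTNTT"
  byte 2: read out[2]='N', append. Buffer now: "FTNHTNTTN"

Answer: TN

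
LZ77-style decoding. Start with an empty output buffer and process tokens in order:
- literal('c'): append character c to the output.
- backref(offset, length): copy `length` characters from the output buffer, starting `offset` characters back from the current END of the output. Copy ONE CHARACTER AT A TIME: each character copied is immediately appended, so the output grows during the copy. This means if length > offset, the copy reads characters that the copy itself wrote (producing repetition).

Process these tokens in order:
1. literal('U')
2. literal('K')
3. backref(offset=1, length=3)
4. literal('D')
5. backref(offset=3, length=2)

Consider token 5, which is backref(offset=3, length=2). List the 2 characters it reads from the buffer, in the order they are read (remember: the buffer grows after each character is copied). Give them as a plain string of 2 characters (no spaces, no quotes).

Answer: KK

Derivation:
Token 1: literal('U'). Output: "U"
Token 2: literal('K'). Output: "UK"
Token 3: backref(off=1, len=3) (overlapping!). Copied 'KKK' from pos 1. Output: "UKKKK"
Token 4: literal('D'). Output: "UKKKKD"
Token 5: backref(off=3, len=2). Buffer before: "UKKKKD" (len 6)
  byte 1: read out[3]='K', append. Buffer now: "UKKKKDK"
  byte 2: read out[4]='K', append. Buffer now: "UKKKKDKK"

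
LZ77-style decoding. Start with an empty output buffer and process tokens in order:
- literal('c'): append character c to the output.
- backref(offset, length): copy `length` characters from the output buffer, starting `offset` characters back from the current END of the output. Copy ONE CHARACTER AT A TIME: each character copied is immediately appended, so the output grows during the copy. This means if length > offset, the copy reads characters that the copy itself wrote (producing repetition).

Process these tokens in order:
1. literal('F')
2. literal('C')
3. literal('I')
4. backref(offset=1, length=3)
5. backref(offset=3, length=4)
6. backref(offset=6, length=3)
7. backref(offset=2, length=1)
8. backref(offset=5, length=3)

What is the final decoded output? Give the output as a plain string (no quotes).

Answer: FCIIIIIIIIIIIIIII

Derivation:
Token 1: literal('F'). Output: "F"
Token 2: literal('C'). Output: "FC"
Token 3: literal('I'). Output: "FCI"
Token 4: backref(off=1, len=3) (overlapping!). Copied 'III' from pos 2. Output: "FCIIII"
Token 5: backref(off=3, len=4) (overlapping!). Copied 'IIII' from pos 3. Output: "FCIIIIIIII"
Token 6: backref(off=6, len=3). Copied 'III' from pos 4. Output: "FCIIIIIIIIIII"
Token 7: backref(off=2, len=1). Copied 'I' from pos 11. Output: "FCIIIIIIIIIIII"
Token 8: backref(off=5, len=3). Copied 'III' from pos 9. Output: "FCIIIIIIIIIIIIIII"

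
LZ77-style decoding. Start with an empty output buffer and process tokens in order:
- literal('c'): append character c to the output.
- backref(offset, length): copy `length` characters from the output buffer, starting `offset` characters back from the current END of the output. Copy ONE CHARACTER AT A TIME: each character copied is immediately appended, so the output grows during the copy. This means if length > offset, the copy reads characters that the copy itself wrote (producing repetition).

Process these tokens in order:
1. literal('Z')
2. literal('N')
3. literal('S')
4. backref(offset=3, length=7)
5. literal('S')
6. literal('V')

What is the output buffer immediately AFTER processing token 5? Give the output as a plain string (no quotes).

Token 1: literal('Z'). Output: "Z"
Token 2: literal('N'). Output: "ZN"
Token 3: literal('S'). Output: "ZNS"
Token 4: backref(off=3, len=7) (overlapping!). Copied 'ZNSZNSZ' from pos 0. Output: "ZNSZNSZNSZ"
Token 5: literal('S'). Output: "ZNSZNSZNSZS"

Answer: ZNSZNSZNSZS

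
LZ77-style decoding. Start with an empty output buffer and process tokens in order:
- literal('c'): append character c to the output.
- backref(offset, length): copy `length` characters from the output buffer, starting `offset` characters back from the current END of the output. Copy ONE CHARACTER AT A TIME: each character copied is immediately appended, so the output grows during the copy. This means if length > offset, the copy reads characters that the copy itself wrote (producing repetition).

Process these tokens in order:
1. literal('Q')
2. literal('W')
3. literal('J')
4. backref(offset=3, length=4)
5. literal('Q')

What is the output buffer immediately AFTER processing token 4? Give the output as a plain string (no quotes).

Token 1: literal('Q'). Output: "Q"
Token 2: literal('W'). Output: "QW"
Token 3: literal('J'). Output: "QWJ"
Token 4: backref(off=3, len=4) (overlapping!). Copied 'QWJQ' from pos 0. Output: "QWJQWJQ"

Answer: QWJQWJQ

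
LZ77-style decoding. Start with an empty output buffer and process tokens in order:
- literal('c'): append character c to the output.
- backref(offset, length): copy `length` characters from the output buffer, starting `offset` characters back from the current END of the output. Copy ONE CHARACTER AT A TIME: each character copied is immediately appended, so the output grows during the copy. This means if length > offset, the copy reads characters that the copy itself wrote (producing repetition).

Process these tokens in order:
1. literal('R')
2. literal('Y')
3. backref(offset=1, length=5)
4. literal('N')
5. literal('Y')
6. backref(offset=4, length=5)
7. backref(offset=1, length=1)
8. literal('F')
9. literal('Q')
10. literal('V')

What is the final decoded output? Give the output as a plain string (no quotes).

Token 1: literal('R'). Output: "R"
Token 2: literal('Y'). Output: "RY"
Token 3: backref(off=1, len=5) (overlapping!). Copied 'YYYYY' from pos 1. Output: "RYYYYYY"
Token 4: literal('N'). Output: "RYYYYYYN"
Token 5: literal('Y'). Output: "RYYYYYYNY"
Token 6: backref(off=4, len=5) (overlapping!). Copied 'YYNYY' from pos 5. Output: "RYYYYYYNYYYNYY"
Token 7: backref(off=1, len=1). Copied 'Y' from pos 13. Output: "RYYYYYYNYYYNYYY"
Token 8: literal('F'). Output: "RYYYYYYNYYYNYYYF"
Token 9: literal('Q'). Output: "RYYYYYYNYYYNYYYFQ"
Token 10: literal('V'). Output: "RYYYYYYNYYYNYYYFQV"

Answer: RYYYYYYNYYYNYYYFQV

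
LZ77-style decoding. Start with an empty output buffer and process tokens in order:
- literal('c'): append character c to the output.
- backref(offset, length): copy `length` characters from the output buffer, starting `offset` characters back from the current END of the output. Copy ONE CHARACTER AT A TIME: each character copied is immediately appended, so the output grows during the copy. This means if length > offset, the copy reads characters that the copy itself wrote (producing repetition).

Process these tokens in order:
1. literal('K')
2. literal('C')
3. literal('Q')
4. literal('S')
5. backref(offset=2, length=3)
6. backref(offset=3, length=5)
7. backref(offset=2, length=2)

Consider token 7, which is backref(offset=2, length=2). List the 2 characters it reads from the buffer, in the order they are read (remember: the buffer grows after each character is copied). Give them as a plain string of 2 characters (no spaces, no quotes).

Answer: QS

Derivation:
Token 1: literal('K'). Output: "K"
Token 2: literal('C'). Output: "KC"
Token 3: literal('Q'). Output: "KCQ"
Token 4: literal('S'). Output: "KCQS"
Token 5: backref(off=2, len=3) (overlapping!). Copied 'QSQ' from pos 2. Output: "KCQSQSQ"
Token 6: backref(off=3, len=5) (overlapping!). Copied 'QSQQS' from pos 4. Output: "KCQSQSQQSQQS"
Token 7: backref(off=2, len=2). Buffer before: "KCQSQSQQSQQS" (len 12)
  byte 1: read out[10]='Q', append. Buffer now: "KCQSQSQQSQQSQ"
  byte 2: read out[11]='S', append. Buffer now: "KCQSQSQQSQQSQS"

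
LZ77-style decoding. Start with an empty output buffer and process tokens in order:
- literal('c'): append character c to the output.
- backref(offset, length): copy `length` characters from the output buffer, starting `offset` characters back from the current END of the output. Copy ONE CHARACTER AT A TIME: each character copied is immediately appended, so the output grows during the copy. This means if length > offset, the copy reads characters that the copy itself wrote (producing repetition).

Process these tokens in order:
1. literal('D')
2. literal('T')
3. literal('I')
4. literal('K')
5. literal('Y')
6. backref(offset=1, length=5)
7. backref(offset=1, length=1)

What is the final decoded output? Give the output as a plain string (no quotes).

Answer: DTIKYYYYYYY

Derivation:
Token 1: literal('D'). Output: "D"
Token 2: literal('T'). Output: "DT"
Token 3: literal('I'). Output: "DTI"
Token 4: literal('K'). Output: "DTIK"
Token 5: literal('Y'). Output: "DTIKY"
Token 6: backref(off=1, len=5) (overlapping!). Copied 'YYYYY' from pos 4. Output: "DTIKYYYYYY"
Token 7: backref(off=1, len=1). Copied 'Y' from pos 9. Output: "DTIKYYYYYYY"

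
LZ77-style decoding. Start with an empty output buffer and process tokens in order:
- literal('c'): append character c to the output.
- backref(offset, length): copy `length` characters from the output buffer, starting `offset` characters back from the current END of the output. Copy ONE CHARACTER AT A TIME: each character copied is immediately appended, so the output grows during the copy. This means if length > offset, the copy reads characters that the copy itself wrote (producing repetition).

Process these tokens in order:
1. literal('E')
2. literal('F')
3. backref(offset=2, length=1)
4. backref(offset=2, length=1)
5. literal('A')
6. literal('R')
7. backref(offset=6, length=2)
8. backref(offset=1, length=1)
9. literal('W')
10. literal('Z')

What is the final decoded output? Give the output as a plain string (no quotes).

Answer: EFEFAREFFWZ

Derivation:
Token 1: literal('E'). Output: "E"
Token 2: literal('F'). Output: "EF"
Token 3: backref(off=2, len=1). Copied 'E' from pos 0. Output: "EFE"
Token 4: backref(off=2, len=1). Copied 'F' from pos 1. Output: "EFEF"
Token 5: literal('A'). Output: "EFEFA"
Token 6: literal('R'). Output: "EFEFAR"
Token 7: backref(off=6, len=2). Copied 'EF' from pos 0. Output: "EFEFAREF"
Token 8: backref(off=1, len=1). Copied 'F' from pos 7. Output: "EFEFAREFF"
Token 9: literal('W'). Output: "EFEFAREFFW"
Token 10: literal('Z'). Output: "EFEFAREFFWZ"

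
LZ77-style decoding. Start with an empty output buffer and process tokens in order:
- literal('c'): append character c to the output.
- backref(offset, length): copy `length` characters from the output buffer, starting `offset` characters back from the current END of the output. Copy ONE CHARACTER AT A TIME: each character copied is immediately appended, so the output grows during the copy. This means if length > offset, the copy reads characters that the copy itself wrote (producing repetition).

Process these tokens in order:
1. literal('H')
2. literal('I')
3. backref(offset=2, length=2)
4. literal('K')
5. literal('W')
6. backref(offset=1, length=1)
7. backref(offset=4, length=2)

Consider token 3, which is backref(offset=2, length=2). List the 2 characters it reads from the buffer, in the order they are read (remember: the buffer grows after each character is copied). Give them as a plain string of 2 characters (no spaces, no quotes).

Token 1: literal('H'). Output: "H"
Token 2: literal('I'). Output: "HI"
Token 3: backref(off=2, len=2). Buffer before: "HI" (len 2)
  byte 1: read out[0]='H', append. Buffer now: "HIH"
  byte 2: read out[1]='I', append. Buffer now: "HIHI"

Answer: HI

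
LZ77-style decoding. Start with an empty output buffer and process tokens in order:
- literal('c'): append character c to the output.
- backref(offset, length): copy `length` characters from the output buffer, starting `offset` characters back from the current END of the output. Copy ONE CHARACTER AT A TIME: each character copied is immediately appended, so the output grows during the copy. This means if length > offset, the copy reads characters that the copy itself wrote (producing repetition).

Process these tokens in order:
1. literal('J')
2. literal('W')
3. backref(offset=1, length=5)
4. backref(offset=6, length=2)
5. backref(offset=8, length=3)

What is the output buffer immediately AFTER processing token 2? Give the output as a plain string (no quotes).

Answer: JW

Derivation:
Token 1: literal('J'). Output: "J"
Token 2: literal('W'). Output: "JW"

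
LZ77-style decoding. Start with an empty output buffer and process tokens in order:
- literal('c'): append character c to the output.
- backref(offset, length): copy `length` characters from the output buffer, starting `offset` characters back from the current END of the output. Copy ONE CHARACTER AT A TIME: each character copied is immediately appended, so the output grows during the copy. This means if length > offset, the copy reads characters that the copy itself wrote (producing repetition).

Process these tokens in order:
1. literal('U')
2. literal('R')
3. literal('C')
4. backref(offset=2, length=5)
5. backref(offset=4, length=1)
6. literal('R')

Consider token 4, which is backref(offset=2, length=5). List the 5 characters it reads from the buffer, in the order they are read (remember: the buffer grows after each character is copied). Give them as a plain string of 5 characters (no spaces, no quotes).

Token 1: literal('U'). Output: "U"
Token 2: literal('R'). Output: "UR"
Token 3: literal('C'). Output: "URC"
Token 4: backref(off=2, len=5). Buffer before: "URC" (len 3)
  byte 1: read out[1]='R', append. Buffer now: "URCR"
  byte 2: read out[2]='C', append. Buffer now: "URCRC"
  byte 3: read out[3]='R', append. Buffer now: "URCRCR"
  byte 4: read out[4]='C', append. Buffer now: "URCRCRC"
  byte 5: read out[5]='R', append. Buffer now: "URCRCRCR"

Answer: RCRCR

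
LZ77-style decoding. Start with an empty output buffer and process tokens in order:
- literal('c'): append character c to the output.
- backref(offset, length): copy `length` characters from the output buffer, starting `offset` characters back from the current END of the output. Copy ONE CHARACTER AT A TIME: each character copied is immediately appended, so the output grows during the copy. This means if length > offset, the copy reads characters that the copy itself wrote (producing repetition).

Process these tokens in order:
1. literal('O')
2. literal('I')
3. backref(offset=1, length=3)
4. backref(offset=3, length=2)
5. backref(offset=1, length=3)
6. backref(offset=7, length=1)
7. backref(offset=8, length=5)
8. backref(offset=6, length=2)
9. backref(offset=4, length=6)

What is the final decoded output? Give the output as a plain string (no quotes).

Token 1: literal('O'). Output: "O"
Token 2: literal('I'). Output: "OI"
Token 3: backref(off=1, len=3) (overlapping!). Copied 'III' from pos 1. Output: "OIIII"
Token 4: backref(off=3, len=2). Copied 'II' from pos 2. Output: "OIIIIII"
Token 5: backref(off=1, len=3) (overlapping!). Copied 'III' from pos 6. Output: "OIIIIIIIII"
Token 6: backref(off=7, len=1). Copied 'I' from pos 3. Output: "OIIIIIIIIII"
Token 7: backref(off=8, len=5). Copied 'IIIII' from pos 3. Output: "OIIIIIIIIIIIIIII"
Token 8: backref(off=6, len=2). Copied 'II' from pos 10. Output: "OIIIIIIIIIIIIIIIII"
Token 9: backref(off=4, len=6) (overlapping!). Copied 'IIIIII' from pos 14. Output: "OIIIIIIIIIIIIIIIIIIIIIII"

Answer: OIIIIIIIIIIIIIIIIIIIIIII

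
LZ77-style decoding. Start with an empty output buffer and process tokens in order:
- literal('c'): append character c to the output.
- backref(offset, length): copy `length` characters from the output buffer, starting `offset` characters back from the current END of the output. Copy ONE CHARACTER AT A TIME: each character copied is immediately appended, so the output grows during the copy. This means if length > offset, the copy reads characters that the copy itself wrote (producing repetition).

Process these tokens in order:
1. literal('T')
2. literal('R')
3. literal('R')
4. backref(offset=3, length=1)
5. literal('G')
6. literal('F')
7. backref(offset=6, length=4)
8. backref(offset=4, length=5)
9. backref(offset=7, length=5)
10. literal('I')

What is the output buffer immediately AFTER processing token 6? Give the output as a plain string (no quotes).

Answer: TRRTGF

Derivation:
Token 1: literal('T'). Output: "T"
Token 2: literal('R'). Output: "TR"
Token 3: literal('R'). Output: "TRR"
Token 4: backref(off=3, len=1). Copied 'T' from pos 0. Output: "TRRT"
Token 5: literal('G'). Output: "TRRTG"
Token 6: literal('F'). Output: "TRRTGF"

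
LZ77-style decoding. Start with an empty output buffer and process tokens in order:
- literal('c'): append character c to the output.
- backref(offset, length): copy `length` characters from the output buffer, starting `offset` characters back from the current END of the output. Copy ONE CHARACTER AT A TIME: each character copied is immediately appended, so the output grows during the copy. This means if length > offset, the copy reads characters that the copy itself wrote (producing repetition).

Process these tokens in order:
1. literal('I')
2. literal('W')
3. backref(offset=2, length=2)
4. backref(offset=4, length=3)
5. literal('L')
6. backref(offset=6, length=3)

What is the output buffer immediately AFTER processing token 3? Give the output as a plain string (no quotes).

Answer: IWIW

Derivation:
Token 1: literal('I'). Output: "I"
Token 2: literal('W'). Output: "IW"
Token 3: backref(off=2, len=2). Copied 'IW' from pos 0. Output: "IWIW"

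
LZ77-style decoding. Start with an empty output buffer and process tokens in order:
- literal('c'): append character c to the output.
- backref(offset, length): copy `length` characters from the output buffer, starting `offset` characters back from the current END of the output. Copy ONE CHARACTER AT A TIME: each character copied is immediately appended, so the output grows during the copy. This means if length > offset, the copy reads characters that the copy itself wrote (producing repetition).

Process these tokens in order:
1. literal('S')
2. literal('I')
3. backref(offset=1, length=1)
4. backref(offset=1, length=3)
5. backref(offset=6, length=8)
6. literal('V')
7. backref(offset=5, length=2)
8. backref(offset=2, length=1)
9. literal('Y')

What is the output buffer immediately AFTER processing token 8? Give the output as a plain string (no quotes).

Answer: SIIIIISIIIIISIVIII

Derivation:
Token 1: literal('S'). Output: "S"
Token 2: literal('I'). Output: "SI"
Token 3: backref(off=1, len=1). Copied 'I' from pos 1. Output: "SII"
Token 4: backref(off=1, len=3) (overlapping!). Copied 'III' from pos 2. Output: "SIIIII"
Token 5: backref(off=6, len=8) (overlapping!). Copied 'SIIIIISI' from pos 0. Output: "SIIIIISIIIIISI"
Token 6: literal('V'). Output: "SIIIIISIIIIISIV"
Token 7: backref(off=5, len=2). Copied 'II' from pos 10. Output: "SIIIIISIIIIISIVII"
Token 8: backref(off=2, len=1). Copied 'I' from pos 15. Output: "SIIIIISIIIIISIVIII"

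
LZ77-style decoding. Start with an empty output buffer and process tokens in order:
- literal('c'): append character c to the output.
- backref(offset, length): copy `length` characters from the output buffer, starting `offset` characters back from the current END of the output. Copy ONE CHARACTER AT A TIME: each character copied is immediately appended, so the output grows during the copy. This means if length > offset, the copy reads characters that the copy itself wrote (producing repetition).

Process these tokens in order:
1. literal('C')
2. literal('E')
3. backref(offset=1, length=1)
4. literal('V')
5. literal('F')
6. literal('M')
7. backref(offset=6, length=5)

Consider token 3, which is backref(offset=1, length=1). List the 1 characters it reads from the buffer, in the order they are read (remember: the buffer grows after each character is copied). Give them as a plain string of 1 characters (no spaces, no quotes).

Answer: E

Derivation:
Token 1: literal('C'). Output: "C"
Token 2: literal('E'). Output: "CE"
Token 3: backref(off=1, len=1). Buffer before: "CE" (len 2)
  byte 1: read out[1]='E', append. Buffer now: "CEE"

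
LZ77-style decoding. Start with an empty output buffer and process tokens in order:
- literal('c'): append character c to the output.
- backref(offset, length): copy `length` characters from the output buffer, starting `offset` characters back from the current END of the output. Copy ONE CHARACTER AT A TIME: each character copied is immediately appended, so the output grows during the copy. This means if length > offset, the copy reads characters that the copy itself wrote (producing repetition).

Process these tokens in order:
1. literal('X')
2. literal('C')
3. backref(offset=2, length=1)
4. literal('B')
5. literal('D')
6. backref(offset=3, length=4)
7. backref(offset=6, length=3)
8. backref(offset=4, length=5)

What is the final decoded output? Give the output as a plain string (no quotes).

Answer: XCXBDXBDXBDXXBDXX

Derivation:
Token 1: literal('X'). Output: "X"
Token 2: literal('C'). Output: "XC"
Token 3: backref(off=2, len=1). Copied 'X' from pos 0. Output: "XCX"
Token 4: literal('B'). Output: "XCXB"
Token 5: literal('D'). Output: "XCXBD"
Token 6: backref(off=3, len=4) (overlapping!). Copied 'XBDX' from pos 2. Output: "XCXBDXBDX"
Token 7: backref(off=6, len=3). Copied 'BDX' from pos 3. Output: "XCXBDXBDXBDX"
Token 8: backref(off=4, len=5) (overlapping!). Copied 'XBDXX' from pos 8. Output: "XCXBDXBDXBDXXBDXX"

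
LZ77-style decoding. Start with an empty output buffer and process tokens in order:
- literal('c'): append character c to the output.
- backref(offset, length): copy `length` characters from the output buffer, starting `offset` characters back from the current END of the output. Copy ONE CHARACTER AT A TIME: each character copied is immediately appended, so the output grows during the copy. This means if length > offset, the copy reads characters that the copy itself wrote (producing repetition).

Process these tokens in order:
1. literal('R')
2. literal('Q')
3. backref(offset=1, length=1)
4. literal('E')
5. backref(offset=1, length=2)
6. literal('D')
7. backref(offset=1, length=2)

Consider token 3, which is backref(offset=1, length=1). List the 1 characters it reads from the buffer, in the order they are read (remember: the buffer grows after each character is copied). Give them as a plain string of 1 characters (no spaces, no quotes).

Answer: Q

Derivation:
Token 1: literal('R'). Output: "R"
Token 2: literal('Q'). Output: "RQ"
Token 3: backref(off=1, len=1). Buffer before: "RQ" (len 2)
  byte 1: read out[1]='Q', append. Buffer now: "RQQ"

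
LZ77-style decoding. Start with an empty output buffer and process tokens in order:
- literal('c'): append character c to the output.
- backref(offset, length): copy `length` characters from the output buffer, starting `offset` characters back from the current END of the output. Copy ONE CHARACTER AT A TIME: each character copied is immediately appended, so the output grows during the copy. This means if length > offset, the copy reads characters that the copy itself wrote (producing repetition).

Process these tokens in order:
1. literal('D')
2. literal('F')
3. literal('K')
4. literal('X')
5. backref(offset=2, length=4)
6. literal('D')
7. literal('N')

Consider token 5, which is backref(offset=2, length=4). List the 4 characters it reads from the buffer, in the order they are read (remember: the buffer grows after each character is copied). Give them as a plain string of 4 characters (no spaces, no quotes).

Token 1: literal('D'). Output: "D"
Token 2: literal('F'). Output: "DF"
Token 3: literal('K'). Output: "DFK"
Token 4: literal('X'). Output: "DFKX"
Token 5: backref(off=2, len=4). Buffer before: "DFKX" (len 4)
  byte 1: read out[2]='K', append. Buffer now: "DFKXK"
  byte 2: read out[3]='X', append. Buffer now: "DFKXKX"
  byte 3: read out[4]='K', append. Buffer now: "DFKXKXK"
  byte 4: read out[5]='X', append. Buffer now: "DFKXKXKX"

Answer: KXKX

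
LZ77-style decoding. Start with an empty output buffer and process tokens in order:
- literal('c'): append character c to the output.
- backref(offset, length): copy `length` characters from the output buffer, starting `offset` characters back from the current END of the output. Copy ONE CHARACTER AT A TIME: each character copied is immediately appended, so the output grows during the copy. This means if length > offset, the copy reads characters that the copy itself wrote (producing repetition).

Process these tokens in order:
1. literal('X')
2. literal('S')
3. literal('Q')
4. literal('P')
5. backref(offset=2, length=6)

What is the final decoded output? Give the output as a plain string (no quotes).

Answer: XSQPQPQPQP

Derivation:
Token 1: literal('X'). Output: "X"
Token 2: literal('S'). Output: "XS"
Token 3: literal('Q'). Output: "XSQ"
Token 4: literal('P'). Output: "XSQP"
Token 5: backref(off=2, len=6) (overlapping!). Copied 'QPQPQP' from pos 2. Output: "XSQPQPQPQP"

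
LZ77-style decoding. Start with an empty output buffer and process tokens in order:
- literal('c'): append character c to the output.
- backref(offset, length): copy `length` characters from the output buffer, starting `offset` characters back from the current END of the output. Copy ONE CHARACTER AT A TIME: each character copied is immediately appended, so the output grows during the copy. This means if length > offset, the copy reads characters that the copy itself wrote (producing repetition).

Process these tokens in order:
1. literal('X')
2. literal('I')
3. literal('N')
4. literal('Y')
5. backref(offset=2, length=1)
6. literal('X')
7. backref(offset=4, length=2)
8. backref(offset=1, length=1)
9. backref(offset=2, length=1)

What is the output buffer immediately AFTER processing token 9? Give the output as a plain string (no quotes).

Token 1: literal('X'). Output: "X"
Token 2: literal('I'). Output: "XI"
Token 3: literal('N'). Output: "XIN"
Token 4: literal('Y'). Output: "XINY"
Token 5: backref(off=2, len=1). Copied 'N' from pos 2. Output: "XINYN"
Token 6: literal('X'). Output: "XINYNX"
Token 7: backref(off=4, len=2). Copied 'NY' from pos 2. Output: "XINYNXNY"
Token 8: backref(off=1, len=1). Copied 'Y' from pos 7. Output: "XINYNXNYY"
Token 9: backref(off=2, len=1). Copied 'Y' from pos 7. Output: "XINYNXNYYY"

Answer: XINYNXNYYY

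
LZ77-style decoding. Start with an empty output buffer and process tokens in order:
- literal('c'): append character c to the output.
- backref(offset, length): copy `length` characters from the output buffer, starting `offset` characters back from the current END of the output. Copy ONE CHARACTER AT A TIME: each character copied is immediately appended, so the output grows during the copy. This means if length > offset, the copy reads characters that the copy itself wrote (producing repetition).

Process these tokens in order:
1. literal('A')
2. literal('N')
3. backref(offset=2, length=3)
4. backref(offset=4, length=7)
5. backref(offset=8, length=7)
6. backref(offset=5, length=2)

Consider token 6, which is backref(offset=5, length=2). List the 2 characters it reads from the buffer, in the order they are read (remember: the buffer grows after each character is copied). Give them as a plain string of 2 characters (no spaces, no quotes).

Token 1: literal('A'). Output: "A"
Token 2: literal('N'). Output: "AN"
Token 3: backref(off=2, len=3) (overlapping!). Copied 'ANA' from pos 0. Output: "ANANA"
Token 4: backref(off=4, len=7) (overlapping!). Copied 'NANANAN' from pos 1. Output: "ANANANANANAN"
Token 5: backref(off=8, len=7). Copied 'ANANANA' from pos 4. Output: "ANANANANANANANANANA"
Token 6: backref(off=5, len=2). Buffer before: "ANANANANANANANANANA" (len 19)
  byte 1: read out[14]='A', append. Buffer now: "ANANANANANANANANANAA"
  byte 2: read out[15]='N', append. Buffer now: "ANANANANANANANANANAAN"

Answer: AN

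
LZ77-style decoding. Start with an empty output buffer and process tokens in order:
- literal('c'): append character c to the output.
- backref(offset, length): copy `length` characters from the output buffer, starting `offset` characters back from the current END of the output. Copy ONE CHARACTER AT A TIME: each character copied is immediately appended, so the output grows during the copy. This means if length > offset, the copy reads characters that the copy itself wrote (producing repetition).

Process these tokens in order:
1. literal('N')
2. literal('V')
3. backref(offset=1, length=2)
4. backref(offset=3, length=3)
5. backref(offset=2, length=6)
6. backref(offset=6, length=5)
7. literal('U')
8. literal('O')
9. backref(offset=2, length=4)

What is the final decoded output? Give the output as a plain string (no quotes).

Answer: NVVVVVVVVVVVVVVVVVUOUOUO

Derivation:
Token 1: literal('N'). Output: "N"
Token 2: literal('V'). Output: "NV"
Token 3: backref(off=1, len=2) (overlapping!). Copied 'VV' from pos 1. Output: "NVVV"
Token 4: backref(off=3, len=3). Copied 'VVV' from pos 1. Output: "NVVVVVV"
Token 5: backref(off=2, len=6) (overlapping!). Copied 'VVVVVV' from pos 5. Output: "NVVVVVVVVVVVV"
Token 6: backref(off=6, len=5). Copied 'VVVVV' from pos 7. Output: "NVVVVVVVVVVVVVVVVV"
Token 7: literal('U'). Output: "NVVVVVVVVVVVVVVVVVU"
Token 8: literal('O'). Output: "NVVVVVVVVVVVVVVVVVUO"
Token 9: backref(off=2, len=4) (overlapping!). Copied 'UOUO' from pos 18. Output: "NVVVVVVVVVVVVVVVVVUOUOUO"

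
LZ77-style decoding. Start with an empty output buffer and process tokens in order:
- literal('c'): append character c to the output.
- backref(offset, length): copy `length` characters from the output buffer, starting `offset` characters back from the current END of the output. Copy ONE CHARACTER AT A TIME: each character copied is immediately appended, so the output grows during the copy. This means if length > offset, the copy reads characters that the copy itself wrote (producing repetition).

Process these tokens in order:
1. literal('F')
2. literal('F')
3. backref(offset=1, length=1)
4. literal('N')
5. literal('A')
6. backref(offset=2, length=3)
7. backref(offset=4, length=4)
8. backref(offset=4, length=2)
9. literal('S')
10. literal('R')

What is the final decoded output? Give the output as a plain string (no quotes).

Answer: FFFNANANANANANSR

Derivation:
Token 1: literal('F'). Output: "F"
Token 2: literal('F'). Output: "FF"
Token 3: backref(off=1, len=1). Copied 'F' from pos 1. Output: "FFF"
Token 4: literal('N'). Output: "FFFN"
Token 5: literal('A'). Output: "FFFNA"
Token 6: backref(off=2, len=3) (overlapping!). Copied 'NAN' from pos 3. Output: "FFFNANAN"
Token 7: backref(off=4, len=4). Copied 'ANAN' from pos 4. Output: "FFFNANANANAN"
Token 8: backref(off=4, len=2). Copied 'AN' from pos 8. Output: "FFFNANANANANAN"
Token 9: literal('S'). Output: "FFFNANANANANANS"
Token 10: literal('R'). Output: "FFFNANANANANANSR"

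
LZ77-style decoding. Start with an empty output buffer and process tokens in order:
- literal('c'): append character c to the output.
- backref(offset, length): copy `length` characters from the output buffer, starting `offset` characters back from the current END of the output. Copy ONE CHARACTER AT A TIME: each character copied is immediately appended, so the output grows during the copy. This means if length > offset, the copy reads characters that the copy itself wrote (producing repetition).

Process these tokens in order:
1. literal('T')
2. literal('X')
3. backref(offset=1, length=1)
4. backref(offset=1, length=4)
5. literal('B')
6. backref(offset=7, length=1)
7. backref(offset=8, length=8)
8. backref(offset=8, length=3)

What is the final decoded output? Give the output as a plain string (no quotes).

Token 1: literal('T'). Output: "T"
Token 2: literal('X'). Output: "TX"
Token 3: backref(off=1, len=1). Copied 'X' from pos 1. Output: "TXX"
Token 4: backref(off=1, len=4) (overlapping!). Copied 'XXXX' from pos 2. Output: "TXXXXXX"
Token 5: literal('B'). Output: "TXXXXXXB"
Token 6: backref(off=7, len=1). Copied 'X' from pos 1. Output: "TXXXXXXBX"
Token 7: backref(off=8, len=8). Copied 'XXXXXXBX' from pos 1. Output: "TXXXXXXBXXXXXXXBX"
Token 8: backref(off=8, len=3). Copied 'XXX' from pos 9. Output: "TXXXXXXBXXXXXXXBXXXX"

Answer: TXXXXXXBXXXXXXXBXXXX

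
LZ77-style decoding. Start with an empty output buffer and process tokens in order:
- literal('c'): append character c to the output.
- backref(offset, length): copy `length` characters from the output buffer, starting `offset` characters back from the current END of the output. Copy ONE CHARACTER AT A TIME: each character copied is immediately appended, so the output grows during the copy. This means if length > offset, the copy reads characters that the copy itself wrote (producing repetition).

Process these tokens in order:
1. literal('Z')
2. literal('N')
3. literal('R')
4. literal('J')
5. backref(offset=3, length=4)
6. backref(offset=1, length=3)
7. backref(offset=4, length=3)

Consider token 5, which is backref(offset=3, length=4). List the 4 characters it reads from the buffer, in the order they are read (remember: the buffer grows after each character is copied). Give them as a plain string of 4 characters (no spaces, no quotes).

Answer: NRJN

Derivation:
Token 1: literal('Z'). Output: "Z"
Token 2: literal('N'). Output: "ZN"
Token 3: literal('R'). Output: "ZNR"
Token 4: literal('J'). Output: "ZNRJ"
Token 5: backref(off=3, len=4). Buffer before: "ZNRJ" (len 4)
  byte 1: read out[1]='N', append. Buffer now: "ZNRJN"
  byte 2: read out[2]='R', append. Buffer now: "ZNRJNR"
  byte 3: read out[3]='J', append. Buffer now: "ZNRJNRJ"
  byte 4: read out[4]='N', append. Buffer now: "ZNRJNRJN"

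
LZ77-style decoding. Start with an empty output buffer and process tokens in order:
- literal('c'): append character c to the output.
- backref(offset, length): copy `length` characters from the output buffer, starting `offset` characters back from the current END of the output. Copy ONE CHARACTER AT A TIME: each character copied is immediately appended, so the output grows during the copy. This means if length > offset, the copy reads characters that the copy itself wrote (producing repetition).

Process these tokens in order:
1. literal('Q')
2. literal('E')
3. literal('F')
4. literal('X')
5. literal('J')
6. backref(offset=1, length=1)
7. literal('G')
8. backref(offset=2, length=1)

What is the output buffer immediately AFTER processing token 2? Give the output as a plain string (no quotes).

Answer: QE

Derivation:
Token 1: literal('Q'). Output: "Q"
Token 2: literal('E'). Output: "QE"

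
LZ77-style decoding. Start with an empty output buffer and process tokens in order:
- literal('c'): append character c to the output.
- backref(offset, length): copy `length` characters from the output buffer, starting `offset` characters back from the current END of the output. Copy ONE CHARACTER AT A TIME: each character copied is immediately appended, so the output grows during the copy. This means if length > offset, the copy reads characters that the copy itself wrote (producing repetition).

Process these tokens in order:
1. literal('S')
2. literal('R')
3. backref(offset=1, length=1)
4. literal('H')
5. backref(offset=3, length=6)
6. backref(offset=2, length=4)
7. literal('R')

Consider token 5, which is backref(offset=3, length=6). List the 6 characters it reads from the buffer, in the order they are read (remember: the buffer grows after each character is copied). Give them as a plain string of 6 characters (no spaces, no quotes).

Token 1: literal('S'). Output: "S"
Token 2: literal('R'). Output: "SR"
Token 3: backref(off=1, len=1). Copied 'R' from pos 1. Output: "SRR"
Token 4: literal('H'). Output: "SRRH"
Token 5: backref(off=3, len=6). Buffer before: "SRRH" (len 4)
  byte 1: read out[1]='R', append. Buffer now: "SRRHR"
  byte 2: read out[2]='R', append. Buffer now: "SRRHRR"
  byte 3: read out[3]='H', append. Buffer now: "SRRHRRH"
  byte 4: read out[4]='R', append. Buffer now: "SRRHRRHR"
  byte 5: read out[5]='R', append. Buffer now: "SRRHRRHRR"
  byte 6: read out[6]='H', append. Buffer now: "SRRHRRHRRH"

Answer: RRHRRH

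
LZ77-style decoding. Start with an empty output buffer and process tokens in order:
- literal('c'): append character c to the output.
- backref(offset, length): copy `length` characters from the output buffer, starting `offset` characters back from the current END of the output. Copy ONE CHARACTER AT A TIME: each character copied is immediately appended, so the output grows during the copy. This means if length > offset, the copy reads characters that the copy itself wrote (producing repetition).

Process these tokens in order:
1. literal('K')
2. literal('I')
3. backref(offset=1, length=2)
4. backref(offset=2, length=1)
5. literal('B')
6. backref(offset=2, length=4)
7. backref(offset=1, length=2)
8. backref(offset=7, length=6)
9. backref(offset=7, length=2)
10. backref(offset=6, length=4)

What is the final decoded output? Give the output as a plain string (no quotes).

Token 1: literal('K'). Output: "K"
Token 2: literal('I'). Output: "KI"
Token 3: backref(off=1, len=2) (overlapping!). Copied 'II' from pos 1. Output: "KIII"
Token 4: backref(off=2, len=1). Copied 'I' from pos 2. Output: "KIIII"
Token 5: literal('B'). Output: "KIIIIB"
Token 6: backref(off=2, len=4) (overlapping!). Copied 'IBIB' from pos 4. Output: "KIIIIBIBIB"
Token 7: backref(off=1, len=2) (overlapping!). Copied 'BB' from pos 9. Output: "KIIIIBIBIBBB"
Token 8: backref(off=7, len=6). Copied 'BIBIBB' from pos 5. Output: "KIIIIBIBIBBBBIBIBB"
Token 9: backref(off=7, len=2). Copied 'BB' from pos 11. Output: "KIIIIBIBIBBBBIBIBBBB"
Token 10: backref(off=6, len=4). Copied 'BIBB' from pos 14. Output: "KIIIIBIBIBBBBIBIBBBBBIBB"

Answer: KIIIIBIBIBBBBIBIBBBBBIBB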